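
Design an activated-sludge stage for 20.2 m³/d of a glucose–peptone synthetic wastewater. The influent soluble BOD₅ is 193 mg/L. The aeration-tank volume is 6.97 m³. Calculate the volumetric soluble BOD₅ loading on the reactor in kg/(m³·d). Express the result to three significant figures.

L_v ≈ 0.559 kg soluble BOD₅/(m³·d)

Volumetric loading L_v = Q·S₀ / V = 20.2 × 193 g/m³ / 6.970 m³ = 559.3 g/(m³·d) = 0.5593 kg soluble BOD₅/(m³·d).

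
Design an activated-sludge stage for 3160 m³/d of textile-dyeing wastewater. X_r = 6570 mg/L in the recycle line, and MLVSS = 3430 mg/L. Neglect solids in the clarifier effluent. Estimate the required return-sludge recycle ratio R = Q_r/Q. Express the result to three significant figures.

Mass balance around the secondary clarifier (neglecting effluent solids): R = X / (X_r − X) = 3430 / (6570 − 3430) = 1.092.

R ≈ 1.09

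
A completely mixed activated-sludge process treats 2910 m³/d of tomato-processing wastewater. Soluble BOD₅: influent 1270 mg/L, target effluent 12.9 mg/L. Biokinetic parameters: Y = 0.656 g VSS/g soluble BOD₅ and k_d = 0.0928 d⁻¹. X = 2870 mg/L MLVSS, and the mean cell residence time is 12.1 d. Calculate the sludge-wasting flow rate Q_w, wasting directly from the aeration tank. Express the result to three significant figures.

Steady-state biomass mass balance: V·X·(1 + k_d·θ_c) = Y·Q·(S₀ − S)·θ_c, so V = 0.656 × 2910 × (1270 − 12.9) × 12.1 / [2870 × (1 + 0.0928 × 12.1)] = 2.9×10^7 / 6093 = 4766 m³.
Wasting from the aeration tank: Q_w = V / θ_c = 4766 / 12.1 = 393.9 m³/d.

Q_w ≈ 394 m³/d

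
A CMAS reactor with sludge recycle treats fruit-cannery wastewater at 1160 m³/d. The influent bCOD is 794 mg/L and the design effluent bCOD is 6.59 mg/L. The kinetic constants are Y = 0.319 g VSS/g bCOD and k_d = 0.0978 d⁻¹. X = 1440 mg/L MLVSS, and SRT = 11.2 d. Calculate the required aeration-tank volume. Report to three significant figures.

V ≈ 1080 m³

From the SRT design equation V = Y Q (S₀−S) θ_c / [X (1 + k_d θ_c)] = 0.319 × 1160 × (794 − 6.59) × 11.2 / [1440 × (1 + 0.0978 × 11.2)] = 3.26×10^6 / 3017 = 1082 m³.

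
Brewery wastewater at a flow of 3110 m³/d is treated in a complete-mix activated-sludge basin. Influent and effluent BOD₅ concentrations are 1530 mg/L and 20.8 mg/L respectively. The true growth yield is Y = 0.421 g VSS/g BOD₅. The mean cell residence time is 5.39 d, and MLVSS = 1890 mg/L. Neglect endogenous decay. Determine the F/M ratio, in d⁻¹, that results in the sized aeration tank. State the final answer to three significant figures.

Biomass mass balance (decay neglected): V·X = Y·Q·(S₀ − S)·θ_c, so V = 0.421 × 3110 × (1530 − 20.8) × 5.39 / 1890 = 5635 m³.
F/M = applied load / biomass = Q·S₀/(V·X) = 3110 × 1530 / (5635 × 1890) = 0.4468 d⁻¹.

F/M ≈ 0.447 d⁻¹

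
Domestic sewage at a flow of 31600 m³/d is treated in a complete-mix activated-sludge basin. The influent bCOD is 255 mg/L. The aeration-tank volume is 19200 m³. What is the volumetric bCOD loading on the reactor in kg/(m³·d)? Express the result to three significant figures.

L_v ≈ 0.420 kg bCOD/(m³·d)

Volumetric loading L_v = Q·S₀ / V = 31600 × 255 g/m³ / 19200 m³ = 419.7 g/(m³·d) = 0.4197 kg bCOD/(m³·d).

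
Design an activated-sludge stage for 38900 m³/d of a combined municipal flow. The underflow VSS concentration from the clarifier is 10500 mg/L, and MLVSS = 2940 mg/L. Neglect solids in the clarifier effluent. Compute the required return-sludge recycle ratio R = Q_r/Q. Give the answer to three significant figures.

Solids balance on the clarifier gives (1+R)X = R·X_r, so R = X/(X_r − X) = 2940 / (10500 − 2940) = 0.3889.

R ≈ 0.389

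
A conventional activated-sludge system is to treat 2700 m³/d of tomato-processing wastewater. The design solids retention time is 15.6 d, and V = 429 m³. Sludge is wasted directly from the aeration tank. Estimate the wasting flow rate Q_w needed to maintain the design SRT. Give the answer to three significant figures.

Q_w ≈ 27.5 m³/d

Wasting from the aeration tank: Q_w = V / θ_c = 429.0 / 15.6 = 27.50 m³/d.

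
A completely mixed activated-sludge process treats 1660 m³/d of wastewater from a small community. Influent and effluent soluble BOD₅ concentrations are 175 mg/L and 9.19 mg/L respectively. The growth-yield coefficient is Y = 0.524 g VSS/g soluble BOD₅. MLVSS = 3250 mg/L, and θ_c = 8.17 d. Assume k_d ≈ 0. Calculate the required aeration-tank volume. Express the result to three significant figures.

With k_d = 0 the design equation reduces to V = Y Q (S₀−S) θ_c / X = 0.524 × 1660 × (175 − 9.19) × 8.17 / 3250 = 362.6 m³.

V ≈ 363 m³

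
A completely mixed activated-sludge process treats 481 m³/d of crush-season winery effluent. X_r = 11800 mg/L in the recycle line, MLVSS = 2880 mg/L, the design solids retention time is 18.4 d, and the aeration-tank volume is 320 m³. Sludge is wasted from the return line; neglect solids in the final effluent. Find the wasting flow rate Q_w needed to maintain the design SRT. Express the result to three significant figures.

Q_w ≈ 4.24 m³/d

Wasting from the return line (neglecting effluent solids): Q_w = V·X / (θ_c·X_r) = 320.0 × 2880 / (18.4 × 11800) = 4.245 m³/d.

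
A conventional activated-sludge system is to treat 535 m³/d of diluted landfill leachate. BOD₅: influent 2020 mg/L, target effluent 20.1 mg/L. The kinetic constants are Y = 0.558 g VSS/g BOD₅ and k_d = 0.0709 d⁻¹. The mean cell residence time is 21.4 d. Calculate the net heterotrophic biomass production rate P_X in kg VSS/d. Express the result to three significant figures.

Observed yield with endogenous decay: Y_obs = Y / (1 + k_d·θ_c) = 0.558 / (1 + 0.0709 × 21.4) = 0.558 / 2.517 = 0.2217 g VSS/g BOD₅.
Mass of BOD₅ removed per day: Q(S₀ − S) = 535 × 2000 g/m³ = 1070 kg/d.
Net biomass production P_X = Y_obs × Q·(S₀ − S) = 0.2217 × 1070 = 237.2 kg VSS/d.

P_X ≈ 237 kg VSS/d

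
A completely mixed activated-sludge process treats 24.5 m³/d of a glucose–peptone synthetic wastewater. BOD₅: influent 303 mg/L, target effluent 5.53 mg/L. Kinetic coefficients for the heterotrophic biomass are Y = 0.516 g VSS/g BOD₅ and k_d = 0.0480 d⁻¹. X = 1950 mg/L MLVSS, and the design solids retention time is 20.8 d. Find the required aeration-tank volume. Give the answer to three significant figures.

Rearranging the biomass balance for a CMAS with decay, V = Y·Q·ΔS·θ_c / [X·(1+k_d θ_c)] = 0.516 × 24.5 × (303 − 5.53) × 20.8 / [1950 × (1 + 0.0480 × 20.8)] = 7.82×10^4 / 3897 = 20.07 m³.

V ≈ 20.1 m³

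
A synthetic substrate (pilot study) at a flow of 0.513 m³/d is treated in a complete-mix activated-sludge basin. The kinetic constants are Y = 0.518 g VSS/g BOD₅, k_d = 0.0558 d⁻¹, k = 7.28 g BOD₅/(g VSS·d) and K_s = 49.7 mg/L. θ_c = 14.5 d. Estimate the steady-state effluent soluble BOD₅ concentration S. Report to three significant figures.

Effluent substrate depends only on kinetics and SRT: S = K_s(1 + k_d θ_c) / [θ_c(Yk − k_d) − 1] = 49.7 × (1 + 0.0558 × 14.5) / [14.5 × (0.518 × 7.28 − 0.0558) − 1] = 89.91 / 52.87 = 1.701 mg/L.

S ≈ 1.70 mg/L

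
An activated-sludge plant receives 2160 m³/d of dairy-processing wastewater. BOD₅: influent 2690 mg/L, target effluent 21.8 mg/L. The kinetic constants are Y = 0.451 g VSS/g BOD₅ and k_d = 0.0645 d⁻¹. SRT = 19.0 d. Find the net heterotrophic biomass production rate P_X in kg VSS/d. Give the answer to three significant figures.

Y_obs = Y / (1 + k_d θ_c) = 0.451 / (1 + 0.0645 × 19.0) = 0.451 / 2.226 = 0.2027.
Q·(S₀ − S) = 2160 × (2690 − 21.8) × 10⁻³ = 5763 kg/d removed.
Net biomass production P_X = Y_obs × Q·(S₀ − S) = 0.2027 × 5763 = 1168 kg VSS/d.

P_X ≈ 1170 kg VSS/d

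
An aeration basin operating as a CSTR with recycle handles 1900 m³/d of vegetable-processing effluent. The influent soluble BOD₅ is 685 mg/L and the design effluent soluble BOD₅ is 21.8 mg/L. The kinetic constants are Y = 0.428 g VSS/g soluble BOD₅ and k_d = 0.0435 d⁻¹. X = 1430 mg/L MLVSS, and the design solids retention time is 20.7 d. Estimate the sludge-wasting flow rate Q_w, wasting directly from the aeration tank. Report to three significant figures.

From the SRT design equation V = Y Q (S₀−S) θ_c / [X (1 + k_d θ_c)] = 0.428 × 1900 × (685 − 21.8) × 20.7 / [1430 × (1 + 0.0435 × 20.7)] = 1.12×10^7 / 2718 = 4108 m³.
For wasting at MLVSS concentration, Q_w = V/θ_c = 4108/20.7 = 198.4 m³/d.

Q_w ≈ 198 m³/d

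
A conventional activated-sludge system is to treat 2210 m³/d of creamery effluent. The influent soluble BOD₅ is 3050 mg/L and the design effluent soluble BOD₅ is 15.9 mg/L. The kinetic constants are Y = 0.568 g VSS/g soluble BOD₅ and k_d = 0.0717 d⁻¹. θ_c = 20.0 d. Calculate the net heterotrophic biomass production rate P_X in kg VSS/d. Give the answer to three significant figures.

Correct the yield for decay: Y_obs = Y/(1 + k_d θ_c) = 0.568 / (1 + 0.0717 × 20.0) = 0.568 / 2.434 = 0.2334.
ΔS = 3050 − 15.9 = 3034 mg/L, so the substrate removal rate is 2210 × 3034/1000 = 6705 kg soluble BOD₅/d.
Net biomass production P_X = Y_obs × Q·(S₀ − S) = 0.2334 × 6705 = 1565 kg VSS/d.

P_X ≈ 1560 kg VSS/d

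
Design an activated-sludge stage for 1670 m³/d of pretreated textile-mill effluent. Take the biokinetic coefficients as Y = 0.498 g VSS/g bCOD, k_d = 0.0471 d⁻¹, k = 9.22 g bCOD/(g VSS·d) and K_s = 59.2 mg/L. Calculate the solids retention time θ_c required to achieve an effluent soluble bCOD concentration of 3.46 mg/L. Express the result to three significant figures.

θ_c ≈ 4.84 d

At the target effluent, Y k S/(K_s+S) = 0.498×9.22×3.46/62.66 = 0.2535 d⁻¹.
Then 1/θ_c = μ − k_d = 0.2535 − 0.0471 = 0.2064 d⁻¹, giving θ_c = 4.844 d.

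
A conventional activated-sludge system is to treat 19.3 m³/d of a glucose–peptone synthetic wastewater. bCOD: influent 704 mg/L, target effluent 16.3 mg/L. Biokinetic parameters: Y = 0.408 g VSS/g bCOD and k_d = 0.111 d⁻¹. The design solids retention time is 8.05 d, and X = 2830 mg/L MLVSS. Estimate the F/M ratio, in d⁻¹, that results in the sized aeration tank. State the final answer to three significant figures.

F/M ≈ 0.590 d⁻¹

Steady-state biomass mass balance: V·X·(1 + k_d·θ_c) = Y·Q·(S₀ − S)·θ_c, so V = 0.408 × 19.3 × (704 − 16.3) × 8.05 / [2830 × (1 + 0.111 × 8.05)] = 4.36×10^4 / 5359 = 8.135 m³.
Food-to-microorganism ratio F/M = Q S₀ / (V X) = 19.3 × 704 / (8.135 × 2830) = 0.5902 d⁻¹.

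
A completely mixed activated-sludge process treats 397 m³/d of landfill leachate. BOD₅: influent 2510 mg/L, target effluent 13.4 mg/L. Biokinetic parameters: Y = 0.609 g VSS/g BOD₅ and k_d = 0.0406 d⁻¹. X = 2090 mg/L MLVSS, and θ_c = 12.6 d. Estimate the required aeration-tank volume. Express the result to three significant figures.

V ≈ 2410 m³

Rearranging the biomass balance for a CMAS with decay, V = Y·Q·ΔS·θ_c / [X·(1+k_d θ_c)] = 0.609 × 397 × (2510 − 13.4) × 12.6 / [2090 × (1 + 0.0406 × 12.6)] = 7.61×10^6 / 3159 = 2407 m³.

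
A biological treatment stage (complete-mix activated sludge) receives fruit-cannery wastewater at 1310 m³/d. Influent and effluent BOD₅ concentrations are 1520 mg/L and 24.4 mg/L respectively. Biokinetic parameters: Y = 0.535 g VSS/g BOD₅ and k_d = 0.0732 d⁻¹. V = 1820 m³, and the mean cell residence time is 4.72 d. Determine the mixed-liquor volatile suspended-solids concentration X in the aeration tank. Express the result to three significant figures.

Solving the biomass balance for X: X = Y Q (S₀−S) θ_c / [V (1+k_d θ_c)] = 0.535 × 1310 × (1520 − 24.4) × 4.72 / [1820 × (1 + 0.0732 × 4.72)] = 2020 mg/L.

X ≈ 2020 mg/L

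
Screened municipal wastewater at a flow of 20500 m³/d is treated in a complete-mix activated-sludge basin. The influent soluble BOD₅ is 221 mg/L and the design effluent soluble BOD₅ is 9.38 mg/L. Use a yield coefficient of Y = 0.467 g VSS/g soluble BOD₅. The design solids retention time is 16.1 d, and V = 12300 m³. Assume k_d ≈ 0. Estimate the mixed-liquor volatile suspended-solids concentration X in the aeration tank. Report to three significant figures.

X ≈ 2650 mg/L

Without decay, X = Y Q (S₀−S) θ_c / V = 0.467 × 20500 × (221 − 9.38) × 16.1 / 12300 = 2652 mg/L.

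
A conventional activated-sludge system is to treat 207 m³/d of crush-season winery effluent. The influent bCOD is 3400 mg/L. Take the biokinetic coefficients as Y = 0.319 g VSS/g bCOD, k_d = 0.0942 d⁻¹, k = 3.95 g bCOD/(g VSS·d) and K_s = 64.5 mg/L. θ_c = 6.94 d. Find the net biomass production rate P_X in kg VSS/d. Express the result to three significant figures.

P_X ≈ 135 kg VSS/d

For a completely mixed reactor with recycle the Lawrence–McCarty relation gives S = K_s·(1 + k_d·θ_c) / [θ_c·(Y·k − k_d) − 1] = 64.5 × (1 + 0.0942 × 6.94) / [6.94 × (0.319 × 3.95 − 0.0942) − 1] = 106.7 / 7.091 = 15.04 mg/L.
Correct the yield for decay: Y_obs = Y/(1 + k_d θ_c) = 0.319 / (1 + 0.0942 × 6.94) = 0.319 / 1.654 = 0.1929.
Substrate removed = Q·(S₀ − S) = 207 m³/d × (3400 − 15.0) g/m³ = 7.01×10^5 g/d = 700.7 kg/d.
So the net sludge growth is P_X = 0.1929 × 700.7 = 135.2 kg VSS/d.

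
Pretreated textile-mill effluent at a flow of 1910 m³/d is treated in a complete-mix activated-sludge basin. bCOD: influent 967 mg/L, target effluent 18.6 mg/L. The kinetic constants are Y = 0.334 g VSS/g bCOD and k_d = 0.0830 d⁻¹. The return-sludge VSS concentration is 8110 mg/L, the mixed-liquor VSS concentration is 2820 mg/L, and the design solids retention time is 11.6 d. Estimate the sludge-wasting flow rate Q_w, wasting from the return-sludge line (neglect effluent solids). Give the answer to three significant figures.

From the SRT design equation V = Y Q (S₀−S) θ_c / [X (1 + k_d θ_c)] = 0.334 × 1910 × (967 − 18.6) × 11.6 / [2820 × (1 + 0.0830 × 11.6)] = 7.02×10^6 / 5535 = 1268 m³.
Wasting from the return line (neglecting effluent solids): Q_w = V·X / (θ_c·X_r) = 1268 × 2820 / (11.6 × 8110) = 38.01 m³/d.

Q_w ≈ 38.0 m³/d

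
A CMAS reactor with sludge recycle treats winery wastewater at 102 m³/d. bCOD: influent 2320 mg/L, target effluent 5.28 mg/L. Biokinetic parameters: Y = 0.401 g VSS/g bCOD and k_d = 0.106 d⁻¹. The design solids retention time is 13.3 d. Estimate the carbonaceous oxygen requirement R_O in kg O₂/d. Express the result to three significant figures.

R_O ≈ 180 kg O₂/d

Observed yield with endogenous decay: Y_obs = Y / (1 + k_d·θ_c) = 0.401 / (1 + 0.106 × 13.3) = 0.401 / 2.410 = 0.1664 g VSS/g bCOD.
Substrate removed = Q·(S₀ − S) = 102 m³/d × (2320 − 5.28) g/m³ = 2.36×10^5 g/d = 236.1 kg/d.
Biomass synthesised: P_X = Y_obs × 236.1 = 39.29 kg VSS/d.
R_O = Q·ΔS − 1.42 P_X = 236.1 − 55.79 = 180.3 kg O₂/d.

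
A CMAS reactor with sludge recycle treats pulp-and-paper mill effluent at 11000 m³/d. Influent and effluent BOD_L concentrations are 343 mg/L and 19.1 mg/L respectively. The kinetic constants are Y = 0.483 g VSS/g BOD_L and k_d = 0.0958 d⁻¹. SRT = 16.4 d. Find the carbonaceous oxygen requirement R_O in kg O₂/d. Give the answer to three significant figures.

Correct the yield for decay: Y_obs = Y/(1 + k_d θ_c) = 0.483 / (1 + 0.0958 × 16.4) = 0.483 / 2.571 = 0.1879.
Mass of BOD_L removed per day: Q(S₀ − S) = 11000 × 323.9 g/m³ = 3563 kg/d.
P_X = Y_obs·Q·(S₀ − S) = 0.1879 × 3563 = 669.3 kg VSS/d.
R_O = Q·(S₀ − S) − 1.42·P_X = 3563 − 1.42 × 669.3 = 2612 kg O₂/d.

R_O ≈ 2610 kg O₂/d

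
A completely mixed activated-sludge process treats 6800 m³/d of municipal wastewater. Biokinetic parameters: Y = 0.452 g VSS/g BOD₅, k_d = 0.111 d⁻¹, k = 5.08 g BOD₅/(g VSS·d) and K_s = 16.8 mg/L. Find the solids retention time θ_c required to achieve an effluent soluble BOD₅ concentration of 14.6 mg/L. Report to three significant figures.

From 1/θ_c = Y·k·S/(K_s + S) − k_d: Y·k·S/(K_s+S) = 0.452 × 5.08 × 14.6 / (16.8 + 14.6) = 1.068 d⁻¹.
1/θ_c = 1.068 − 0.111 = 0.9566 d⁻¹, so θ_c = 1.045 d.

θ_c ≈ 1.05 d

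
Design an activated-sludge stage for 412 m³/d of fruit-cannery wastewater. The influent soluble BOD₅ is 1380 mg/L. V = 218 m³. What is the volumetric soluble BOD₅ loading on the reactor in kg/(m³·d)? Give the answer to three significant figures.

Volumetric loading L_v = Q·S₀ / V = 412 × 1380 g/m³ / 218.0 m³ = 2608 g/(m³·d) = 2.608 kg soluble BOD₅/(m³·d).

L_v ≈ 2.61 kg soluble BOD₅/(m³·d)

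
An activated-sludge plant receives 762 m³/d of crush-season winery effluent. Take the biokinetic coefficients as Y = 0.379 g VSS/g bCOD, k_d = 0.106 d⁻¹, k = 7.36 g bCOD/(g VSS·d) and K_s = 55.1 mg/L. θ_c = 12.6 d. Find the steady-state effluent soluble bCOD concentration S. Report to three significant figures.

S ≈ 3.92 mg/L

For a completely mixed reactor with recycle the Lawrence–McCarty relation gives S = K_s·(1 + k_d·θ_c) / [θ_c·(Y·k − k_d) − 1] = 55.1 × (1 + 0.106 × 12.6) / [12.6 × (0.379 × 7.36 − 0.106) − 1] = 128.7 / 32.81 = 3.922 mg/L.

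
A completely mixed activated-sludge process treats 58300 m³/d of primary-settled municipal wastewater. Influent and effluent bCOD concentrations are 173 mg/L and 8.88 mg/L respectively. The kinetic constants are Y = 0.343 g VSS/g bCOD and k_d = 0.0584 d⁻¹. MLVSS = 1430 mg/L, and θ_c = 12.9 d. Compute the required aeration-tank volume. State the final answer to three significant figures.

Steady-state biomass mass balance: V·X·(1 + k_d·θ_c) = Y·Q·(S₀ − S)·θ_c, so V = 0.343 × 58300 × (173 − 8.88) × 12.9 / [1430 × (1 + 0.0584 × 12.9)] = 4.23×10^7 / 2507 = 16885 m³.

V ≈ 16900 m³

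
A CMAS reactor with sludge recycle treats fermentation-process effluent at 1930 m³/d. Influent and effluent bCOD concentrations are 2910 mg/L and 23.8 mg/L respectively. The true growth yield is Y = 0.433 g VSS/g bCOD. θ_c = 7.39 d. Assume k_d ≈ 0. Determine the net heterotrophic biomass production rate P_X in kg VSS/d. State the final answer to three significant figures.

P_X ≈ 2410 kg VSS/d

No decay correction is needed, so Y_obs = Y = 0.433.
ΔS = 2910 − 23.8 = 2886 mg/L, so the substrate removal rate is 1930 × 2886/1000 = 5570 kg bCOD/d.
So the net sludge growth is P_X = 0.4330 × 5570 = 2412 kg VSS/d.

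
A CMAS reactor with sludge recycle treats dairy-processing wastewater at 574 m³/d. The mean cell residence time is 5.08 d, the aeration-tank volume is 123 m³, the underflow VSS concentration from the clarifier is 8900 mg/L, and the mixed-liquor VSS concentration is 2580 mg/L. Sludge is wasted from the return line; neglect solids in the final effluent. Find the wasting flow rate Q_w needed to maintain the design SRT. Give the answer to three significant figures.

Q_w ≈ 7.02 m³/d

Q_w = (V·X)/(θ_c X_r) = 123.0 × 2580 / (5.08 × 8900) = 7.019 m³/d.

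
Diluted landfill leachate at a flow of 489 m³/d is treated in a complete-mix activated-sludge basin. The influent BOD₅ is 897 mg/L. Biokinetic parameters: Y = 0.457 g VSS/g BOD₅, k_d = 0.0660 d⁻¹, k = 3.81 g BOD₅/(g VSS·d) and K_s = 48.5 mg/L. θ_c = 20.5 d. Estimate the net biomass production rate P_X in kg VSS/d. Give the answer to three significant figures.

For a completely mixed reactor with recycle the Lawrence–McCarty relation gives S = K_s·(1 + k_d·θ_c) / [θ_c·(Y·k − k_d) − 1] = 48.5 × (1 + 0.0660 × 20.5) / [20.5 × (0.457 × 3.81 − 0.0660) − 1] = 114.1 / 33.34 = 3.423 mg/L.
Observed yield with endogenous decay: Y_obs = Y / (1 + k_d·θ_c) = 0.457 / (1 + 0.0660 × 20.5) = 0.457 / 2.353 = 0.1942 g VSS/g BOD₅.
Substrate removed = Q·(S₀ − S) = 489 m³/d × (897 − 3.42) g/m³ = 4.37×10^5 g/d = 437.0 kg/d.
So the net sludge growth is P_X = 0.1942 × 437.0 = 84.87 kg VSS/d.

P_X ≈ 84.9 kg VSS/d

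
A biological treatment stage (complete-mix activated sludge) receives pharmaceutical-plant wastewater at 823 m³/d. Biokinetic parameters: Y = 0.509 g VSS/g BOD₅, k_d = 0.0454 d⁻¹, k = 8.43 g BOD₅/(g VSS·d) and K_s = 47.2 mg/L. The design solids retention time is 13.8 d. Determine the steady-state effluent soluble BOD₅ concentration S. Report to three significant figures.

Effluent substrate depends only on kinetics and SRT: S = K_s(1 + k_d θ_c) / [θ_c(Yk − k_d) − 1] = 47.2 × (1 + 0.0454 × 13.8) / [13.8 × (0.509 × 8.43 − 0.0454) − 1] = 76.77 / 57.59 = 1.333 mg/L.

S ≈ 1.33 mg/L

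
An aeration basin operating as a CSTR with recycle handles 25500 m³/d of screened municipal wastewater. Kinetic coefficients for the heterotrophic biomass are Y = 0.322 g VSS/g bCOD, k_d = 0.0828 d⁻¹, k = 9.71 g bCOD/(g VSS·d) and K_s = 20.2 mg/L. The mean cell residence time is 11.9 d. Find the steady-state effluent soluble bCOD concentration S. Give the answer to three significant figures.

S ≈ 1.14 mg/L

From the Monod/SRT balance for a CMAS, S = K_s·(1+k_d θ_c)/[θ_c·(Y k − k_d) − 1] = 20.2 × (1 + 0.0828 × 11.9) / [11.9 × (0.322 × 9.71 − 0.0828) − 1] = 40.10 / 35.22 = 1.139 mg/L.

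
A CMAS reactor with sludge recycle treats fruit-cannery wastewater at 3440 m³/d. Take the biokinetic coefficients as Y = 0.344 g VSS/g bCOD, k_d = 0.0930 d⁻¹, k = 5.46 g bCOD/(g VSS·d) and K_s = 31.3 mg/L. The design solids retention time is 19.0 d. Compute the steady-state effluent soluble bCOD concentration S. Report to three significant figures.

For a completely mixed reactor with recycle the Lawrence–McCarty relation gives S = K_s·(1 + k_d·θ_c) / [θ_c·(Y·k − k_d) − 1] = 31.3 × (1 + 0.0930 × 19.0) / [19.0 × (0.344 × 5.46 − 0.0930) − 1] = 86.61 / 32.92 = 2.631 mg/L.

S ≈ 2.63 mg/L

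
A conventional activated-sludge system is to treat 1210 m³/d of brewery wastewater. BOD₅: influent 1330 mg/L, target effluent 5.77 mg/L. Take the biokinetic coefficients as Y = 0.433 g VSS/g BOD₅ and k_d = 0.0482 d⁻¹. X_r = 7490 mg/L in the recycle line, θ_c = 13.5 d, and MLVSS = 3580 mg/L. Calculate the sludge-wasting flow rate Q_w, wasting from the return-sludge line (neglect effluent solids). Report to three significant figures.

Rearranging the biomass balance for a CMAS with decay, V = Y·Q·ΔS·θ_c / [X·(1+k_d θ_c)] = 0.433 × 1210 × (1330 − 5.77) × 13.5 / [3580 × (1 + 0.0482 × 13.5)] = 9.37×10^6 / 5910 = 1585 m³.
θ_c = V·X/(Q_w·X_r) when wasting from the recycle, so Q_w = V·X/(θ_c·X_r) = 1585 × 3580 / (13.5 × 7490) = 56.12 m³/d.

Q_w ≈ 56.1 m³/d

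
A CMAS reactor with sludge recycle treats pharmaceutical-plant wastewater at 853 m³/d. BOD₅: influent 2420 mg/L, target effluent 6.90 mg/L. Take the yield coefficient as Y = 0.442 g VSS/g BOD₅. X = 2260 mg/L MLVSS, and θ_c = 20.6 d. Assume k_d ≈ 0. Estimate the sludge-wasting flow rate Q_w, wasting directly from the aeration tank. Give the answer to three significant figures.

V·X = Y·Q·ΔS·θ_c gives V = 0.442 × 853 × (2420 − 6.90) × 20.6 / 2260 = 8293 m³.
Wasting from the aeration tank: Q_w = V / θ_c = 8293 / 20.6 = 402.6 m³/d.

Q_w ≈ 403 m³/d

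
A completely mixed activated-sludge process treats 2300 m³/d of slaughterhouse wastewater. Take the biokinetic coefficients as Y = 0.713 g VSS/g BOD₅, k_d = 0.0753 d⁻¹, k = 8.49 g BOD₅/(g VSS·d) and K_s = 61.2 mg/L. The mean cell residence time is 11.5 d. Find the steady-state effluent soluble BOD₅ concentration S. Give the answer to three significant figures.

From the Monod/SRT balance for a CMAS, S = K_s·(1+k_d θ_c)/[θ_c·(Y k − k_d) − 1] = 61.2 × (1 + 0.0753 × 11.5) / [11.5 × (0.713 × 8.49 − 0.0753) − 1] = 114.2 / 67.75 = 1.686 mg/L.

S ≈ 1.69 mg/L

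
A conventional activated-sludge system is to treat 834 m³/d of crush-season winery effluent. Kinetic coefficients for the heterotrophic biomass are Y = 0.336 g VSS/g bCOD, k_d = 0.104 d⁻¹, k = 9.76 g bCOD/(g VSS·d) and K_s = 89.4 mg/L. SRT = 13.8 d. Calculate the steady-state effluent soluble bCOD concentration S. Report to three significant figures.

Effluent substrate depends only on kinetics and SRT: S = K_s(1 + k_d θ_c) / [θ_c(Yk − k_d) − 1] = 89.4 × (1 + 0.104 × 13.8) / [13.8 × (0.336 × 9.76 − 0.104) − 1] = 217.7 / 42.82 = 5.084 mg/L.

S ≈ 5.08 mg/L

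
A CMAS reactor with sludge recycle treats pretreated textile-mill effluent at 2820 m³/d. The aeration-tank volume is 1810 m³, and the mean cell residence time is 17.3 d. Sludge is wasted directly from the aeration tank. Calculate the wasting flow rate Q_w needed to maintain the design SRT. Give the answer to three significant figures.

Q_w ≈ 105 m³/d

Wasting from the aeration tank: Q_w = V / θ_c = 1810 / 17.3 = 104.6 m³/d.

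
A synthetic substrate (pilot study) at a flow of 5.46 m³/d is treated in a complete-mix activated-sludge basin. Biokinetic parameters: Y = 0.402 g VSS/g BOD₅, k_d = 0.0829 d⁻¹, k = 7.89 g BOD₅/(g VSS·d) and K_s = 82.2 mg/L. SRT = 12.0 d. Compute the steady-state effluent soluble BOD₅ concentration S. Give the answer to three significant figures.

From the Monod/SRT balance for a CMAS, S = K_s·(1+k_d θ_c)/[θ_c·(Y k − k_d) − 1] = 82.2 × (1 + 0.0829 × 12.0) / [12.0 × (0.402 × 7.89 − 0.0829) − 1] = 164.0 / 36.07 = 4.546 mg/L.

S ≈ 4.55 mg/L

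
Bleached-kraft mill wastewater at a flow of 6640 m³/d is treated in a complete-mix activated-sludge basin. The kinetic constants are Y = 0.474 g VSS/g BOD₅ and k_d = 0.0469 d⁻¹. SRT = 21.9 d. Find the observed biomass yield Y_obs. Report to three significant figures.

Y_obs ≈ 0.234 g VSS/g BOD₅

Observed yield with endogenous decay: Y_obs = Y / (1 + k_d·θ_c) = 0.474 / (1 + 0.0469 × 21.9) = 0.474 / 2.027 = 0.2338 g VSS/g BOD₅.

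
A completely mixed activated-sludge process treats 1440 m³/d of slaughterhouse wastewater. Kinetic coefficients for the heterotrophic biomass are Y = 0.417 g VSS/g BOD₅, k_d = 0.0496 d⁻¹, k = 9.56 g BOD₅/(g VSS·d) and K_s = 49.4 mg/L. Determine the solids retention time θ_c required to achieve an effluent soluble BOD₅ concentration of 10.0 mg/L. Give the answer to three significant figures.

θ_c ≈ 1.61 d

Specific growth rate at S = 10.0 mg/L: μ = YkS/(K_s+S) = 0.417·9.56·10.0/(49.4+10.0) = 0.6711 d⁻¹.
1/θ_c = 0.6711 − 0.0496 = 0.6215 d⁻¹, so θ_c = 1.609 d.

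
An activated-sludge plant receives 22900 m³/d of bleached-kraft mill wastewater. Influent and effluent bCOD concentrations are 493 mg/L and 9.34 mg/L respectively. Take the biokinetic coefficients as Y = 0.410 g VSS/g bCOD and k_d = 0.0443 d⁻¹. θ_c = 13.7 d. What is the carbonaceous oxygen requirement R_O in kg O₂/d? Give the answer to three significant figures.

The observed yield is Y_obs = Y/(1 + k_d·θ_c) = 0.410 / (1 + 0.0443 × 13.7) = 0.410 / 1.607 = 0.2551 g VSS per g bCOD removed.
Q·(S₀ − S) = 22900 × (493 − 9.34) × 10⁻³ = 11076 kg/d removed.
Net sludge production P_X = 0.2551 × 11076 = 2826 kg VSS/d.
R_O = Q·ΔS − 1.42 P_X = 11076 − 4013 = 7063 kg O₂/d.

R_O ≈ 7060 kg O₂/d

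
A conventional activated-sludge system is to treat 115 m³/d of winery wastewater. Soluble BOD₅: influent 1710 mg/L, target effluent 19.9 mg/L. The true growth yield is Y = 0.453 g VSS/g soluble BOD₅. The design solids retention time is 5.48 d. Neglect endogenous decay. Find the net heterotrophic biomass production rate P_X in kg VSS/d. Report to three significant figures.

P_X ≈ 88.0 kg VSS/d

No decay correction is needed, so Y_obs = Y = 0.453.
Mass of soluble BOD₅ removed per day: Q(S₀ − S) = 115 × 1690 g/m³ = 194.4 kg/d.
So the net sludge growth is P_X = 0.4530 × 194.4 = 88.05 kg VSS/d.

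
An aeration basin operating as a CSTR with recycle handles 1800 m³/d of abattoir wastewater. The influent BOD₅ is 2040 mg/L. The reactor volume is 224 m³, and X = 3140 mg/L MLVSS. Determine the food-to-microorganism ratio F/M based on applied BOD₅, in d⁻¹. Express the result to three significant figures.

Food-to-microorganism ratio F/M = Q S₀ / (V X) = 1800 × 2040 / (224.0 × 3140) = 5.221 d⁻¹.

F/M ≈ 5.22 d⁻¹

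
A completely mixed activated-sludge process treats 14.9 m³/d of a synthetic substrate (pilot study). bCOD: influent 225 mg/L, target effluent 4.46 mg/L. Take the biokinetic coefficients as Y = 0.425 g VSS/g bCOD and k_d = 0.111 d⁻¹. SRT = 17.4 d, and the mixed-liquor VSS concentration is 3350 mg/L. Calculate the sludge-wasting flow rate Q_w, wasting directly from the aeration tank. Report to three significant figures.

Rearranging the biomass balance for a CMAS with decay, V = Y·Q·ΔS·θ_c / [X·(1+k_d θ_c)] = 0.425 × 14.9 × (225 − 4.46) × 17.4 / [3350 × (1 + 0.111 × 17.4)] = 2.43×10^4 / 9820 = 2.475 m³.
With mixed-liquor wasting, θ_c = V/Q_w, so Q_w = V/θ_c = 2.475/17.4 = 0.1422 m³/d.

Q_w ≈ 0.142 m³/d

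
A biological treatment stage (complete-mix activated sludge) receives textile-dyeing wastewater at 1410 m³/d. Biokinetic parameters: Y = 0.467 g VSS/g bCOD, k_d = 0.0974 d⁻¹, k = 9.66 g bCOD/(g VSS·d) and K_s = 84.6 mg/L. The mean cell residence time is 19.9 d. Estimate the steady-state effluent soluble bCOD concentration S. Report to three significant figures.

From the Monod/SRT balance for a CMAS, S = K_s·(1+k_d θ_c)/[θ_c·(Y k − k_d) − 1] = 84.6 × (1 + 0.0974 × 19.9) / [19.9 × (0.467 × 9.66 − 0.0974) − 1] = 248.6 / 86.84 = 2.863 mg/L.

S ≈ 2.86 mg/L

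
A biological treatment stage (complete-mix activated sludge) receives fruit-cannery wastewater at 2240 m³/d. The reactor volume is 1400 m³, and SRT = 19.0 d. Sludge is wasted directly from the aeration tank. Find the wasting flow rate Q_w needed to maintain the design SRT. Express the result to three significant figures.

Q_w ≈ 73.7 m³/d

With mixed-liquor wasting, θ_c = V/Q_w, so Q_w = V/θ_c = 1400/19.0 = 73.68 m³/d.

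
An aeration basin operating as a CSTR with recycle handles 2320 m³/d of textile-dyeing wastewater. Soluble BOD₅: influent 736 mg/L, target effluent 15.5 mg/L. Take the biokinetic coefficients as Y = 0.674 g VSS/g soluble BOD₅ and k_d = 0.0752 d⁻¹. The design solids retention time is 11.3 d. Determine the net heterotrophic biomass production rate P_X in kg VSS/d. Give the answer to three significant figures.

P_X ≈ 609 kg VSS/d

Y_obs = Y / (1 + k_d θ_c) = 0.674 / (1 + 0.0752 × 11.3) = 0.674 / 1.850 = 0.3644.
Substrate removed = Q·(S₀ − S) = 2320 m³/d × (736 − 15.5) g/m³ = 1.67×10^6 g/d = 1672 kg/d.
P_X = Y_obs · Q(S₀ − S) = 0.3644 × 1672 = 609.1 kg VSS/d.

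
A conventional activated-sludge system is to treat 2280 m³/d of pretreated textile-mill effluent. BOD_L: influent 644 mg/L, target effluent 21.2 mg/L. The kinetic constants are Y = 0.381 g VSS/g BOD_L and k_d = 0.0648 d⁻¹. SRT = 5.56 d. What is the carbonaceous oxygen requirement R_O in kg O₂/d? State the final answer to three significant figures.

The observed yield is Y_obs = Y/(1 + k_d·θ_c) = 0.381 / (1 + 0.0648 × 5.56) = 0.381 / 1.360 = 0.2801 g VSS per g BOD_L removed.
Q·(S₀ − S) = 2280 × (644 − 21.2) × 10⁻³ = 1420 kg/d removed.
P_X = Y_obs·Q·(S₀ − S) = 0.2801 × 1420 = 397.7 kg VSS/d.
Carbonaceous O₂ demand = substrate oxidised − cell-mass equivalent = 1420 − 1.42 × 397.7 = 855.2 kg O₂/d.

R_O ≈ 855 kg O₂/d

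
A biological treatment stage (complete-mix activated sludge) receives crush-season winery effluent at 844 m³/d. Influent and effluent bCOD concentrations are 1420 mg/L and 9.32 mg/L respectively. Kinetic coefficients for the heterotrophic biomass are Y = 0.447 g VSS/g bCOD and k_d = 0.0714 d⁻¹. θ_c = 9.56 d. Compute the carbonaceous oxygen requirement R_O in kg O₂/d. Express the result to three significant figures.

Observed yield with endogenous decay: Y_obs = Y / (1 + k_d·θ_c) = 0.447 / (1 + 0.0714 × 9.56) = 0.447 / 1.683 = 0.2657 g VSS/g bCOD.
Q·(S₀ − S) = 844 × (1420 − 9.32) × 10⁻³ = 1191 kg/d removed.
Net sludge production P_X = 0.2657 × 1191 = 316.3 kg VSS/d.
R_O = Q·(S₀ − S) − 1.42·P_X = 1191 − 1.42 × 316.3 = 741.5 kg O₂/d.

R_O ≈ 741 kg O₂/d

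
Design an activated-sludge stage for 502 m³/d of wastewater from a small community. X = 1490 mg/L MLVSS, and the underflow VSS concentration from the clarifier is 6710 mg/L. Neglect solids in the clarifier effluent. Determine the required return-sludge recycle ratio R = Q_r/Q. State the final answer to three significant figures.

R = Q_r/Q = X/(X_r − X) = 1490 / (6710 − 1490) = 0.2854.

R ≈ 0.285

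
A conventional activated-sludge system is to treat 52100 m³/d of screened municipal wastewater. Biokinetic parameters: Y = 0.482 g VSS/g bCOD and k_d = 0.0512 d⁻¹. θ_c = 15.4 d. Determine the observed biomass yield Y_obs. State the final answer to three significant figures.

Y_obs ≈ 0.270 g VSS/g bCOD

Y_obs = Y / (1 + k_d θ_c) = 0.482 / (1 + 0.0512 × 15.4) = 0.482 / 1.788 = 0.2695.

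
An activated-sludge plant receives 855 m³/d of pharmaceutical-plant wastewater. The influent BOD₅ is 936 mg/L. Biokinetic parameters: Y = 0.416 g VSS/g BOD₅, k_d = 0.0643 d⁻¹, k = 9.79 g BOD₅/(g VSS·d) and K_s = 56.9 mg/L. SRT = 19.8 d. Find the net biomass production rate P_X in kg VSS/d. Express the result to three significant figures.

For a completely mixed reactor with recycle the Lawrence–McCarty relation gives S = K_s·(1 + k_d·θ_c) / [θ_c·(Y·k − k_d) − 1] = 56.9 × (1 + 0.0643 × 19.8) / [19.8 × (0.416 × 9.79 − 0.0643) − 1] = 129.3 / 78.37 = 1.651 mg/L.
Y_obs = Y / (1 + k_d θ_c) = 0.416 / (1 + 0.0643 × 19.8) = 0.416 / 2.273 = 0.1830.
Q·(S₀ − S) = 855 × (936 − 1.65) × 10⁻³ = 798.9 kg/d removed.
P_X = Y_obs · Q(S₀ − S) = 0.1830 × 798.9 = 146.2 kg VSS/d.

P_X ≈ 146 kg VSS/d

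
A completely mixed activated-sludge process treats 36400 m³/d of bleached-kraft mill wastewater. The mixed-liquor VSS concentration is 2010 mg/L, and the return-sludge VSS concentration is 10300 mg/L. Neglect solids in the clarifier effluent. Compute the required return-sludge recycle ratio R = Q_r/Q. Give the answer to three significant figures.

Solids balance on the clarifier gives (1+R)X = R·X_r, so R = X/(X_r − X) = 2010 / (10300 − 2010) = 0.2425.

R ≈ 0.242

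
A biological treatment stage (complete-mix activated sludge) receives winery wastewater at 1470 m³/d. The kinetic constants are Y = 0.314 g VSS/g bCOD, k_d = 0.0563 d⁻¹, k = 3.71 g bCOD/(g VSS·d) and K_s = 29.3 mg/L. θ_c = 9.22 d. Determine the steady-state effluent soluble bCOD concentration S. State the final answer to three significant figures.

For a completely mixed reactor with recycle the Lawrence–McCarty relation gives S = K_s·(1 + k_d·θ_c) / [θ_c·(Y·k − k_d) − 1] = 29.3 × (1 + 0.0563 × 9.22) / [9.22 × (0.314 × 3.71 − 0.0563) − 1] = 44.51 / 9.222 = 4.827 mg/L.

S ≈ 4.83 mg/L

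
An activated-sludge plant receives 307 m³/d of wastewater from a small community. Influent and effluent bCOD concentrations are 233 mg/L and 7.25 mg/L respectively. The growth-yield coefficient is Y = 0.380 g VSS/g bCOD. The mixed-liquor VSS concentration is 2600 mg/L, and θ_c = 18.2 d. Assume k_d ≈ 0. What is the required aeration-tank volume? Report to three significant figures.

V ≈ 184 m³

Biomass mass balance (decay neglected): V·X = Y·Q·(S₀ − S)·θ_c, so V = 0.380 × 307 × (233 − 7.25) × 18.2 / 2600 = 184.4 m³.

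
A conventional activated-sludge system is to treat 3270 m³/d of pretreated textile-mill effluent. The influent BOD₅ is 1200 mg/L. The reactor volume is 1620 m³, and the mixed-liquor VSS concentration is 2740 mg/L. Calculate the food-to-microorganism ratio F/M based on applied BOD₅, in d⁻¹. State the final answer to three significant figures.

F/M ≈ 0.884 d⁻¹

F/M = Q·S₀ / (V·X) = 3270 × 1200 / (1620 × 2740) = 0.8840 g BOD₅·(g VSS·d)⁻¹.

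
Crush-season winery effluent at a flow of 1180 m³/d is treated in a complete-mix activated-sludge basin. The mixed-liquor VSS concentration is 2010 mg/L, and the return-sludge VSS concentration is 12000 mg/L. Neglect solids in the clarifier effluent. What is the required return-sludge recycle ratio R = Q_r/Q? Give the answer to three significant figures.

R = Q_r/Q = X/(X_r − X) = 2010 / (12000 − 2010) = 0.2012.

R ≈ 0.201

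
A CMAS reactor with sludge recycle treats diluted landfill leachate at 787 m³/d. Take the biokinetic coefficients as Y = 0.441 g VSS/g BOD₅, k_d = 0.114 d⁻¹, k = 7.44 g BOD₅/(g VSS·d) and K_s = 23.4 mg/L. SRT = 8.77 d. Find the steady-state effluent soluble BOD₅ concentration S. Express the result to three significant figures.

S ≈ 1.75 mg/L

For a completely mixed reactor with recycle the Lawrence–McCarty relation gives S = K_s·(1 + k_d·θ_c) / [θ_c·(Y·k − k_d) − 1] = 23.4 × (1 + 0.114 × 8.77) / [8.77 × (0.441 × 7.44 − 0.114) − 1] = 46.79 / 26.77 = 1.748 mg/L.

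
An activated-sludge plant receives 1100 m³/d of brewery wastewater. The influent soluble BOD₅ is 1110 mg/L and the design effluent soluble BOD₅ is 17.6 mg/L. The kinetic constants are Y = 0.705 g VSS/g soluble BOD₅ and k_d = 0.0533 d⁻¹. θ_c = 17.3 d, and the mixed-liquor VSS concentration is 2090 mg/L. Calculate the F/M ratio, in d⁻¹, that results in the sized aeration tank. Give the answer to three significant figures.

F/M ≈ 0.160 d⁻¹

Rearranging the biomass balance for a CMAS with decay, V = Y·Q·ΔS·θ_c / [X·(1+k_d θ_c)] = 0.705 × 1100 × (1110 − 17.6) × 17.3 / [2090 × (1 + 0.0533 × 17.3)] = 1.47×10^7 / 4017 = 3648 m³.
F/M = applied load / biomass = Q·S₀/(V·X) = 1100 × 1110 / (3648 × 2090) = 0.1601 d⁻¹.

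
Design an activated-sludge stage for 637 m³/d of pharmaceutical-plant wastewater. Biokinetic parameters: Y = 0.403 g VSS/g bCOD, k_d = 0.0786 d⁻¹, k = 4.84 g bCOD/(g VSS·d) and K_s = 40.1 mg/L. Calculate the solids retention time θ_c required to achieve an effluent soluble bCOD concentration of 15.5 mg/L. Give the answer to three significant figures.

At the target effluent, Y k S/(K_s+S) = 0.403×4.84×15.5/55.60 = 0.5438 d⁻¹.
1/θ_c = 0.5438 − 0.0786 = 0.4652 d⁻¹, so θ_c = 2.150 d.

θ_c ≈ 2.15 d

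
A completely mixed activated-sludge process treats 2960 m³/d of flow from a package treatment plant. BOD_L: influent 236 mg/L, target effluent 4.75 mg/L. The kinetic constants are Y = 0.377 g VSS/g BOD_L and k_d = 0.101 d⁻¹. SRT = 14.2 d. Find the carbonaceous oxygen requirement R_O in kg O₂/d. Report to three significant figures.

R_O ≈ 534 kg O₂/d

Y_obs = Y / (1 + k_d θ_c) = 0.377 / (1 + 0.101 × 14.2) = 0.377 / 2.434 = 0.1549.
Q·(S₀ − S) = 2960 × (236 − 4.75) × 10⁻³ = 684.5 kg/d removed.
Net sludge production P_X = 0.1549 × 684.5 = 106.0 kg VSS/d.
R_O = Q·ΔS − 1.42 P_X = 684.5 − 150.5 = 534.0 kg O₂/d.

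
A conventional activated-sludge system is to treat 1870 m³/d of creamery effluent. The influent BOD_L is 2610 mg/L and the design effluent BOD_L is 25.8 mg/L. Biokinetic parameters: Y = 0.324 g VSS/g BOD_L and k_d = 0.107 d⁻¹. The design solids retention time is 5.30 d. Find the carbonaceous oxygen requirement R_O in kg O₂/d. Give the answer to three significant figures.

R_O ≈ 3410 kg O₂/d

Observed yield with endogenous decay: Y_obs = Y / (1 + k_d·θ_c) = 0.324 / (1 + 0.107 × 5.30) = 0.324 / 1.567 = 0.2068 g VSS/g BOD_L.
Substrate removed = Q·(S₀ − S) = 1870 m³/d × (2610 − 25.8) g/m³ = 4.83×10^6 g/d = 4832 kg/d.
Net sludge production P_X = 0.2068 × 4832 = 999.1 kg VSS/d.
R_O = Q·(S₀ − S) − 1.42·P_X = 4832 − 1.42 × 999.1 = 3414 kg O₂/d.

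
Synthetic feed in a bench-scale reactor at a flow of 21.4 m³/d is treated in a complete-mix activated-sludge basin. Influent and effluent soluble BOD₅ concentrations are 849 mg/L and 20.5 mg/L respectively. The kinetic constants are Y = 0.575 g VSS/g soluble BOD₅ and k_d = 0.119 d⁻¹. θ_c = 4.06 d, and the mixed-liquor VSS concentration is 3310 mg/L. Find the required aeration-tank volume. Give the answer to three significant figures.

From the SRT design equation V = Y Q (S₀−S) θ_c / [X (1 + k_d θ_c)] = 0.575 × 21.4 × (849 − 20.5) × 4.06 / [3310 × (1 + 0.119 × 4.06)] = 4.14×10^4 / 4909 = 8.431 m³.

V ≈ 8.43 m³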